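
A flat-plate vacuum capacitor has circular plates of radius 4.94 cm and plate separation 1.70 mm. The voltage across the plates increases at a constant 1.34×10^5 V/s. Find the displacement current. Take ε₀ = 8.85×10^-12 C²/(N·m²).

5.35×10^-6 A

E = V/d so dE/dt = (dV/dt)/d = 7.882×10^7 V/(m·s), and I_d = ε₀ A dE/dt = (8.85×10^-12)(7.667×10^-3)(7.882×10^7) = 5.35×10^-6 A.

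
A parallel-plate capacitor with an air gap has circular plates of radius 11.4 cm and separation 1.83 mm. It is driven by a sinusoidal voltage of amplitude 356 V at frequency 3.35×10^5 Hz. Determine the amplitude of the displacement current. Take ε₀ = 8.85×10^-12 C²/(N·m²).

0.148 A

The displacement current equals the conduction current C dV/dt, which peaks at C V₀ ω.
With C = ε₀A/d = (8.85×10^-12)(0.04083)/(1.83×10^-3) = 1.975×10^-10 F and ω = 2πf = 2.105×10^6 rad/s, I_d,max = (1.975×10^-10)(356)(2.105×10^6) = 0.148 A.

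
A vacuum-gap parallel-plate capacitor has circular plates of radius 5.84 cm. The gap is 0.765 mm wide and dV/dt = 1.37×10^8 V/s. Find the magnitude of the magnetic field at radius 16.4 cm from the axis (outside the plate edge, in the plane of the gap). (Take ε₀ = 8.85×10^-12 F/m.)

2.07×10^-8 T

With E = V/d, dE/dt = 1.791×10^11 V/(m·s) and πR² = 0.01071 m², giving I_d = ε₀ πR² dE/dt = 0.01698 A.
Outside the plates the loop encloses all of I_d, so B·2πr = μ₀ I_d and B = 2.07×10^-8 T.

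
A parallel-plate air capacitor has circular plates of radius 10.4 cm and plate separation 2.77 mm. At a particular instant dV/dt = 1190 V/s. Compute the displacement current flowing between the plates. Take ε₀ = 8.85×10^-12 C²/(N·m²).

1.29×10^-7 A

C = ε₀A/d = (8.85×10^-12)(0.03398)/(2.77×10^-3) = 1.086×10^-10 F.
I_d = C dV/dt = (1.086×10^-10)(1190) = 1.29×10^-7 A.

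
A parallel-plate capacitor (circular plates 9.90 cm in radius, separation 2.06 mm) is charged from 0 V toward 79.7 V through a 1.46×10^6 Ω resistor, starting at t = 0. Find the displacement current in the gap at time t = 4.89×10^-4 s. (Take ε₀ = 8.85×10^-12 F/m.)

4.34×10^-6 A

With C = ε₀A/d = (8.85×10^-12)(0.03079)/(2.06×10^-3) = 1.323×10^-10 F, the time constant is τ = RC = 1.932×10^-4 s, so t/τ = 2.531 and e^(−t/τ) = 0.07958.
I_d = I_cond = (V₀/R) e^(−t/τ) = (5.459×10^-5)(0.07958) = 4.34×10^-6 A.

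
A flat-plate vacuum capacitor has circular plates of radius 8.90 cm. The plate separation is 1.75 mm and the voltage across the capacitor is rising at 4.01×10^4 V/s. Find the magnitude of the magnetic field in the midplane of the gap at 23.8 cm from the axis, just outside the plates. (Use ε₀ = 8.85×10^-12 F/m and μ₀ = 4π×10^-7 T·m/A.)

I_d = C dV/dt with C = ε₀πR²/d = 1.258×10^-10 F, so I_d = (1.258×10^-10)(4.01×10^4) = 5.045×10^-6 A.
For r ≥ R the full I_d is enclosed: B = μ₀ I_d/(2πr) = (4π×10^-7)(5.045×10^-6)/(2π·0.238) = 4.24×10^-12 T.

4.24×10^-12 T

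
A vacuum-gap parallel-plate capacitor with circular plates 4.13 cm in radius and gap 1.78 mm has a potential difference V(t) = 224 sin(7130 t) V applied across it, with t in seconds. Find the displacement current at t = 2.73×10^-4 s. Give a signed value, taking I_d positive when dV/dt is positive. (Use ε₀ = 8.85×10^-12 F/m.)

C = ε₀A/d = (8.85×10^-12)(5.359×10^-3)/(1.78×10^-3) = 2.664×10^-11 F. dV/dt = V₀ω·cos(ωt); at ωt = 1.94649 rad this factor is -0.3669.
I_d = C dV/dt = (2.664×10^-11)(224)(7130)(-0.3669) = -1.56×10^-5 A.

-1.56×10^-5 A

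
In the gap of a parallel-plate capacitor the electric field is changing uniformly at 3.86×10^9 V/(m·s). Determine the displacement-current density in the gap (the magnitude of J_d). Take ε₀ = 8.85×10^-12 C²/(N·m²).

0.0342 A/m²

J_d = ε₀ ∂E/∂t, so J_d = 0.0342 A/m².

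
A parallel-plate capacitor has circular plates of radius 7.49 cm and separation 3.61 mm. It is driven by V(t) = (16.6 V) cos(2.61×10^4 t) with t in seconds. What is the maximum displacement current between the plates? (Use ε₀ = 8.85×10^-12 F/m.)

C = ε₀A/d = (8.85×10^-12)(0.01762)/(3.61×10^-3) = 4.320×10^-11 F; ω = 2.61×10^4 rad/s.
I_d = C dV/dt, so |I_d|_max = C V₀ ω = (4.320×10^-11)(16.6)(2.61×10^4) = 1.87×10^-5 A.

1.87×10^-5 A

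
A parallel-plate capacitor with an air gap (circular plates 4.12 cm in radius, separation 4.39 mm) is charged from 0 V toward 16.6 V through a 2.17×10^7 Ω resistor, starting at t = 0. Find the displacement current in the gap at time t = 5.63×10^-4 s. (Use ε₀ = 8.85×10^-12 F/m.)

C = ε₀A/d = (8.85×10^-12)(5.333×10^-3)/(4.39×10^-3) = 1.075×10^-11 F, so τ = RC = 2.333×10^-4 s.
The conduction current is I(t) = (V₀/R) e^(−t/τ), and the displacement current between the plates equals it.
t/τ = 2.413; I_d = (16.6/2.17×10^7) · e^(−2.413) = (7.650×10^-7)(0.08955) = 6.85×10^-8 A.

6.85×10^-8 A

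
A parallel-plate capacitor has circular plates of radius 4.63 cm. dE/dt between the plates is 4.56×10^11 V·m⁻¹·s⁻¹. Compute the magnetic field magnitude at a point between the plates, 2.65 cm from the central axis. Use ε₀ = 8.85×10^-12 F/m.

6.72×10^-8 T

Total displacement current: I_d = ε₀(πR²)(dE/dt) = (8.85×10^-12)(6.735×10^-3)(4.56×10^11) = 0.02718 A.
∮B·dl = μ₀ I_d,enc with I_d,enc = I_d r²/R² = 8.904×10^-3 A; so B = μ₀ I_d,enc/(2πr) = 6.72×10^-8 T.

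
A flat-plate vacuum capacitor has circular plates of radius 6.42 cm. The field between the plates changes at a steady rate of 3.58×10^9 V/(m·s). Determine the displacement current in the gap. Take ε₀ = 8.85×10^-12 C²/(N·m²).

With a uniform field, Φ_E = EA, so I_d = ε₀ A dE/dt = 4.10×10^-4 A.

4.10×10^-4 A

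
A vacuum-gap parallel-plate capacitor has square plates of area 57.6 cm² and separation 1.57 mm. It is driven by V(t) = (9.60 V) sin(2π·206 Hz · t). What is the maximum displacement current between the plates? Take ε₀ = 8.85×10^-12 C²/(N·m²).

4.03×10^-7 A

C = ε₀A/d = (8.85×10^-12)(5.76×10^-3)/(1.57×10^-3) = 3.247×10^-11 F; ω = 2πf = 1294 rad/s.
I_d = C dV/dt, so |I_d|_max = C V₀ ω = (3.247×10^-11)(9.60)(1294) = 4.03×10^-7 A.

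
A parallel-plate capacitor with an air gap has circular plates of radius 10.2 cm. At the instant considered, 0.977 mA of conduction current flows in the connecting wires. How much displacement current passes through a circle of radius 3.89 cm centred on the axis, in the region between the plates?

1.42×10^-4 A

No conduction current crosses the gap, so I_d there equals the 9.77×10^-4 A in the leads.
Since J_d is uniform, the enclosed fraction is (r/R)² = 0.1454, giving I_d,enc = 1.42×10^-4 A.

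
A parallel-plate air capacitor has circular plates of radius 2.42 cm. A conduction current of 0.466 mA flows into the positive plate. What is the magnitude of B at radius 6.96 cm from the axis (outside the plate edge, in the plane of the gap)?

By continuity the displacement current in the gap matches the conduction current: I_d = 4.66×10^-4 A.
Outside the plates the loop encloses all of I_d, so B·2πr = μ₀ I_d and B = 1.34×10^-9 T.

1.34×10^-9 T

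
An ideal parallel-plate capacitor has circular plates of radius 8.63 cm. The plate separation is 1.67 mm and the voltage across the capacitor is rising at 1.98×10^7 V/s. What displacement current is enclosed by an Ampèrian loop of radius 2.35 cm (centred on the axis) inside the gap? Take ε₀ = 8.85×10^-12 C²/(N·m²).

1.82×10^-4 A

I_d = C dV/dt with C = ε₀πR²/d = 1.240×10^-10 F, so I_d = (1.240×10^-10)(1.98×10^7) = 2.455×10^-3 A.
Through an area πr² the displacement current is I_d·(πr²/πR²) = I_d (r/R)² = 1.82×10^-4 A.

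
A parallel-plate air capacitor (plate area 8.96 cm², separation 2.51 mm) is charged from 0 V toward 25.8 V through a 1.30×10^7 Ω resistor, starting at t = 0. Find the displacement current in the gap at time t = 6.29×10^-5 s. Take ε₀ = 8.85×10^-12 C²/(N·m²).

4.29×10^-7 A

C = ε₀A/d = (8.85×10^-12)(8.96×10^-4)/(2.51×10^-3) = 3.159×10^-12 F, so τ = RC = 4.107×10^-5 s.
The conduction current is I(t) = (V₀/R) e^(−t/τ), and the displacement current between the plates equals it.
t/τ = 1.532; I_d = (25.8/1.30×10^7) · e^(−1.532) = (1.985×10^-6)(0.2161) = 4.29×10^-7 A.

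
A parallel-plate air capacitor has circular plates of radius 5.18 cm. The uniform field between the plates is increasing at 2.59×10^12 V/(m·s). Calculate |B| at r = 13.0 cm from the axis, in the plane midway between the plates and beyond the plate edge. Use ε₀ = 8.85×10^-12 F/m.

2.97×10^-7 T

Through the whole plate area (πR² = 8.430×10^-3 m²), I_d = ε₀ πR² dE/dt = 0.1932 A.
Outside the plates the loop encloses all of I_d, so B·2πr = μ₀ I_d and B = 2.97×10^-7 T.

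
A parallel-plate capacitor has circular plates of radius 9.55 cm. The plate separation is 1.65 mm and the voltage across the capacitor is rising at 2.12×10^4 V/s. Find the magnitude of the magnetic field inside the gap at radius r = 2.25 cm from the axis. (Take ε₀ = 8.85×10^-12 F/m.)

I_d = C dV/dt with C = ε₀πR²/d = 1.537×10^-10 F, so I_d = (1.537×10^-10)(2.12×10^4) = 3.258×10^-6 A.
For r < R the Ampère–Maxwell law gives B(2πr) = μ₀ I_d (r²/R²), so B = μ₀ I_d r/(2πR²) = (4π×10^-7)(3.258×10^-6)(0.0225)/(2π·0.0955²) = 1.61×10^-12 T.

1.61×10^-12 T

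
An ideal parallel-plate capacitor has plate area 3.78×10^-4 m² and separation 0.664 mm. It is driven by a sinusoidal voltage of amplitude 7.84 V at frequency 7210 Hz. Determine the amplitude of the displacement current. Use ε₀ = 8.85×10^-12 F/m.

1.79×10^-6 A

The displacement current equals the conduction current C dV/dt, which peaks at C V₀ ω.
With C = ε₀A/d = (8.85×10^-12)(3.78×10^-4)/(6.64×10^-4) = 5.038×10^-12 F and ω = 2πf = 4.530×10^4 rad/s, I_d,max = (5.038×10^-12)(7.84)(4.530×10^4) = 1.79×10^-6 A.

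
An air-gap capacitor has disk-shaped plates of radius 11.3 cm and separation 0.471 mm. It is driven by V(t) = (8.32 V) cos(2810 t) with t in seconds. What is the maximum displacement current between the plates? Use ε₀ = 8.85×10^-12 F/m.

1.76×10^-5 A

(dE/dt)_max = V₀ω/d = 4.964×10^7 V/(m·s); ω = 2810 rad/s.
I_d,max = ε₀ A (dE/dt)_max = (8.85×10^-12)(0.04011)(4.964×10^7) = 1.76×10^-5 A.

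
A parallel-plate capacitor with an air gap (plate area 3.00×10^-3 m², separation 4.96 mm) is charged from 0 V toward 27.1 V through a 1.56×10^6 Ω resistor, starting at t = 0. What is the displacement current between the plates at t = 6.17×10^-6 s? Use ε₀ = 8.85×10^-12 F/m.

C = ε₀A/d = (8.85×10^-12)(3.00×10^-3)/(4.96×10^-3) = 5.353×10^-12 F and τ = RC = 8.351×10^-6 s. I_d in the gap equals the RC charging current.
I_d(t) = (V₀/R) e^(−t/τ) = 1.737×10^-5 · e^(−0.7388) = 8.30×10^-6 A.

8.30×10^-6 A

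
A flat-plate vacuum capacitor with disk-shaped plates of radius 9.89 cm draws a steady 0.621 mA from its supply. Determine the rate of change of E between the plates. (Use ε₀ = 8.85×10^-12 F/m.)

The displacement current between the plates equals the conduction current, I_d = 0.621 mA.
Since I_d = ε₀ A dE/dt, dE/dt = I_d/(ε₀A) = (6.21×10^-4)/((8.85×10^-12)(0.03073)) = 2.28×10^9 V/(m·s).

2.28×10^9 V/(m·s)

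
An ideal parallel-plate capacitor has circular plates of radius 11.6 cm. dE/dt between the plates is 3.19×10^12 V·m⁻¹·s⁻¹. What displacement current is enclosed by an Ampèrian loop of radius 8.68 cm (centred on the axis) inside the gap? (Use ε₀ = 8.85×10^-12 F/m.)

0.668 A

Through the whole plate area (πR² = 0.04227 m²), I_d = ε₀ πR² dE/dt = 1.193 A.
Through an area πr² the displacement current is I_d·(πr²/πR²) = I_d (r/R)² = 0.668 A.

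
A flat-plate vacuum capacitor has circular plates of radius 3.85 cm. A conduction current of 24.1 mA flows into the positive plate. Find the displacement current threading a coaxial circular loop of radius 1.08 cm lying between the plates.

No conduction current crosses the gap, so I_d there equals the 0.0241 A in the leads.
The field is uniform, so I_d,enc = I_d (r/R)² = (0.0241)(1.08/3.85)² = 1.90×10^-3 A.

1.90×10^-3 A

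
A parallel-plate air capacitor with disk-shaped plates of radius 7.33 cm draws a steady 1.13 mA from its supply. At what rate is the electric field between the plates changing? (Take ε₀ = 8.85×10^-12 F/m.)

Charge continuity gives I_d = I = 1.13×10^-3 A between the plates.
Since I_d = ε₀ A dE/dt, dE/dt = I_d/(ε₀A) = (1.13×10^-3)/((8.85×10^-12)(0.01688)) = 7.56×10^9 V/(m·s).

7.56×10^9 V/(m·s)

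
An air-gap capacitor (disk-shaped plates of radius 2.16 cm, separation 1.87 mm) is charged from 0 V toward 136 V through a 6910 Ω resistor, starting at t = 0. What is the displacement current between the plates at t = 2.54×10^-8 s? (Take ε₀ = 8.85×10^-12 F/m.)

C = ε₀A/d = (8.85×10^-12)(1.466×10^-3)/(1.87×10^-3) = 6.938×10^-12 F, so τ = RC = 4.794×10^-8 s.
The conduction current is I(t) = (V₀/R) e^(−t/τ), and the displacement current between the plates equals it.
t/τ = 0.5298; I_d = (136/6910) · e^(−0.5298) = (0.01968)(0.5887) = 0.0116 A.

0.0116 A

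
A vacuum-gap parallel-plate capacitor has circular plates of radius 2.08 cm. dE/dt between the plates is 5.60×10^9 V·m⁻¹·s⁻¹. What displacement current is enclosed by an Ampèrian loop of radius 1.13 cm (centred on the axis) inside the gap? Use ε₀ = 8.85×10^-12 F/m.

1.99×10^-5 A

Through the whole plate area (πR² = 1.359×10^-3 m²), I_d = ε₀ πR² dE/dt = 6.735×10^-5 A.
Since J_d is uniform, the enclosed fraction is (r/R)² = 0.2951, giving I_d,enc = 1.99×10^-5 A.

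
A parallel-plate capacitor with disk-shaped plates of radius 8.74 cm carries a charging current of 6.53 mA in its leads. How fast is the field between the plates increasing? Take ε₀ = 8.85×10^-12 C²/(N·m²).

The displacement current between the plates equals the conduction current, I_d = 6.53 mA.
Then dE/dt = I_d/(ε₀A) = 3.07×10^10 V/(m·s).

3.07×10^10 V/(m·s)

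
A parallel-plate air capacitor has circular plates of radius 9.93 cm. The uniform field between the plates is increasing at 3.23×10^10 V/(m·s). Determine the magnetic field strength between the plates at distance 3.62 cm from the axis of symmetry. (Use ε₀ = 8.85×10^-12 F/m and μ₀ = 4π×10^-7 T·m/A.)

Total displacement current: I_d = ε₀(πR²)(dE/dt) = (8.85×10^-12)(0.03098)(3.23×10^10) = 8.856×10^-3 A.
For r < R the Ampère–Maxwell law gives B(2πr) = μ₀ I_d (r²/R²), so B = μ₀ I_d r/(2πR²) = (4π×10^-7)(8.856×10^-3)(0.0362)/(2π·0.0993²) = 6.50×10^-9 T.

6.50×10^-9 T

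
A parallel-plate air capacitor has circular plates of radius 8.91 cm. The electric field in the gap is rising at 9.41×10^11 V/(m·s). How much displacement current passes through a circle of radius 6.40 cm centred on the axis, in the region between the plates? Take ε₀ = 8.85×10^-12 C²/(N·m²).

0.107 A

I_d = ε₀ dΦ_E/dt = ε₀ πR² (dE/dt) = (8.85×10^-12)(0.02494)(9.41×10^11) = 0.2077 A through the full plate area.
Through an area πr² the displacement current is I_d·(πr²/πR²) = I_d (r/R)² = 0.107 A.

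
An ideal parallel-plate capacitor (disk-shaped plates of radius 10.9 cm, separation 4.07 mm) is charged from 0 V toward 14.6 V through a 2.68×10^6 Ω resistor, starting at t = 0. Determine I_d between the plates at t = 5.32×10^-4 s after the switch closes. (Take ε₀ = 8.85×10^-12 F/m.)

4.72×10^-7 A

C = ε₀A/d = (8.85×10^-12)(0.03733)/(4.07×10^-3) = 8.117×10^-11 F, so τ = RC = 2.175×10^-4 s.
The conduction current is I(t) = (V₀/R) e^(−t/τ), and the displacement current between the plates equals it.
t/τ = 2.446; I_d = (14.6/2.68×10^6) · e^(−2.446) = (5.448×10^-6)(0.08664) = 4.72×10^-7 A.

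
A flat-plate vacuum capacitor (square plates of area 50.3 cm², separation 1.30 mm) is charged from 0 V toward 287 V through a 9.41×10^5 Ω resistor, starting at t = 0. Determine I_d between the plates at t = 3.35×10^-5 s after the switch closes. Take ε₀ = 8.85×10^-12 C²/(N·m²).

With C = ε₀A/d = (8.85×10^-12)(5.03×10^-3)/(1.30×10^-3) = 3.424×10^-11 F, the time constant is τ = RC = 3.222×10^-5 s, so t/τ = 1.040 and e^(−t/τ) = 0.3535.
I_d = I_cond = (V₀/R) e^(−t/τ) = (3.050×10^-4)(0.3535) = 1.08×10^-4 A.

1.08×10^-4 A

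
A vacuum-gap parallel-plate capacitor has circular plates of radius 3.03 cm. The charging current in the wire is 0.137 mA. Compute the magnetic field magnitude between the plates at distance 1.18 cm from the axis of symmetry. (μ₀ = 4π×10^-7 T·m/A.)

Between the plates the displacement current equals the wire current: I_d = 0.137 mA = 1.37×10^-4 A.
An Ampèrian loop of radius r encloses a fraction (r/R)² of I_d. Then B·2πr = μ₀ I_d (r/R)², giving B = μ₀ I_d r/(2πR²) = 3.52×10^-10 T.

3.52×10^-10 T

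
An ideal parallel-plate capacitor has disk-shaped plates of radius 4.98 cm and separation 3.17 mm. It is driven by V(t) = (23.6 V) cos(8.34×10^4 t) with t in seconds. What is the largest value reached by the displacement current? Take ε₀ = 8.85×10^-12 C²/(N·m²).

4.28×10^-5 A

(dE/dt)_max = V₀ω/d = 6.209×10^8 V/(m·s); ω = 8.34×10^4 rad/s.
I_d,max = ε₀ A (dE/dt)_max = (8.85×10^-12)(7.791×10^-3)(6.209×10^8) = 4.28×10^-5 A.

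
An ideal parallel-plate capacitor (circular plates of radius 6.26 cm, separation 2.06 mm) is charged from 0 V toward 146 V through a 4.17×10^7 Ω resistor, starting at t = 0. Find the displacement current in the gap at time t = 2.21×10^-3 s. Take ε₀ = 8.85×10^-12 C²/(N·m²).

1.29×10^-6 A

C = ε₀A/d = (8.85×10^-12)(0.01231)/(2.06×10^-3) = 5.289×10^-11 F and τ = RC = 2.206×10^-3 s. I_d in the gap equals the RC charging current.
I_d(t) = (V₀/R) e^(−t/τ) = 3.501×10^-6 · e^(−1.002) = 1.29×10^-6 A.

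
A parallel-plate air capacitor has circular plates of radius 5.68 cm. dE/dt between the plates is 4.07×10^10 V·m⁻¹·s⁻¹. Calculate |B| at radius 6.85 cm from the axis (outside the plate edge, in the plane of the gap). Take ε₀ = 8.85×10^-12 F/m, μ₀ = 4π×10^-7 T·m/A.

Total displacement current: I_d = ε₀(πR²)(dE/dt) = (8.85×10^-12)(0.01014)(4.07×10^10) = 3.652×10^-3 A.
With r > R the enclosed displacement current is the full I_d; B = μ₀ I_d / (2πr) = 1.07×10^-8 T.

1.07×10^-8 T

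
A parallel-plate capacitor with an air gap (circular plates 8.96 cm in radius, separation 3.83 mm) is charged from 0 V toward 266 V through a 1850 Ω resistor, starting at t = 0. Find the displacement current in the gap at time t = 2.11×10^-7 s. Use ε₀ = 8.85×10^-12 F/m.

With C = ε₀A/d = (8.85×10^-12)(0.02522)/(3.83×10^-3) = 5.828×10^-11 F, the time constant is τ = RC = 1.078×10^-7 s, so t/τ = 1.957 and e^(−t/τ) = 0.1413.
I_d = I_cond = (V₀/R) e^(−t/τ) = (0.1438)(0.1413) = 0.0203 A.

0.0203 A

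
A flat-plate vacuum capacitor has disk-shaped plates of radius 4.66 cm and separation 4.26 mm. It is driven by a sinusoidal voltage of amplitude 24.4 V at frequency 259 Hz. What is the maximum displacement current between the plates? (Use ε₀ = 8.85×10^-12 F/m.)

5.63×10^-7 A

(dE/dt)_max = V₀ω/d = 9.319×10^6 V/(m·s); ω = 2πf = 1627 rad/s.
I_d,max = ε₀ A (dE/dt)_max = (8.85×10^-12)(6.822×10^-3)(9.319×10^6) = 5.63×10^-7 A.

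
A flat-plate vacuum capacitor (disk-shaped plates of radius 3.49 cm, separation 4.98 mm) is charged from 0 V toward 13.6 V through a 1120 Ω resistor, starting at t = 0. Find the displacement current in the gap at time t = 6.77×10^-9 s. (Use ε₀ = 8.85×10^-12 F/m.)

4.99×10^-3 A

With C = ε₀A/d = (8.85×10^-12)(3.826×10^-3)/(4.98×10^-3) = 6.799×10^-12 F, the time constant is τ = RC = 7.615×10^-9 s, so t/τ = 0.8890 and e^(−t/τ) = 0.4111.
I_d = I_cond = (V₀/R) e^(−t/τ) = (0.01214)(0.4111) = 4.99×10^-3 A.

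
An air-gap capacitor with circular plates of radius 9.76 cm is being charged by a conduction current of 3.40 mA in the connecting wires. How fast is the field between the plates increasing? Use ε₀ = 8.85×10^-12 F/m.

Charge continuity gives I_d = I = 3.40×10^-3 A between the plates.
Inverting I_d = ε₀ A dE/dt gives dE/dt = 3.40×10^-3 / (8.85×10^-12 · 0.02993) = 1.28×10^10 V/(m·s).

1.28×10^10 V/(m·s)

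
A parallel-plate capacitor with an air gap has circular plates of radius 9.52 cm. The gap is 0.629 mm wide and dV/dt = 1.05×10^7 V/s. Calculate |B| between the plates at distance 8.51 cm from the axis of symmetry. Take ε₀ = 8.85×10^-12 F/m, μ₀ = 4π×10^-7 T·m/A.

I_d = C dV/dt with C = ε₀πR²/d = 4.006×10^-10 F, so I_d = (4.006×10^-10)(1.05×10^7) = 4.206×10^-3 A.
For r < R the Ampère–Maxwell law gives B(2πr) = μ₀ I_d (r²/R²), so B = μ₀ I_d r/(2πR²) = (4π×10^-7)(4.206×10^-3)(0.0851)/(2π·0.0952²) = 7.90×10^-9 T.

7.90×10^-9 T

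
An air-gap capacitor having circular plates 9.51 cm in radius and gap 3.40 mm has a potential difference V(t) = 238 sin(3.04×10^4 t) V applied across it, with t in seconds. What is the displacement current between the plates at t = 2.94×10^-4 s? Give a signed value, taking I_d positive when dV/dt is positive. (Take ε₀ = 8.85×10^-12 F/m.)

-4.73×10^-4 A

C = ε₀A/d = (8.85×10^-12)(0.02841)/(3.40×10^-3) = 7.395×10^-11 F. dV/dt = V₀ω·cos(ωt); at ωt = 8.9376 rad this factor is -0.8837.
I_d = C dV/dt = (7.395×10^-11)(238)(3.04×10^4)(-0.8837) = -4.73×10^-4 A.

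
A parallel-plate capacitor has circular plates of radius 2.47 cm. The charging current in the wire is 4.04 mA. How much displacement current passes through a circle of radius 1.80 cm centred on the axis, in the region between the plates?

2.15×10^-3 A

No conduction current crosses the gap, so I_d there equals the 4.04×10^-3 A in the leads.
Since J_d is uniform, the enclosed fraction is (r/R)² = 0.5311, giving I_d,enc = 2.15×10^-3 A.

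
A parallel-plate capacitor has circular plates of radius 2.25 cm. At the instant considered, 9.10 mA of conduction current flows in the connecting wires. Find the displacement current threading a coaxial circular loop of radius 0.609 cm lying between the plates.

6.67×10^-4 A

By continuity the displacement current in the gap matches the conduction current: I_d = 9.10×10^-3 A.
Through an area πr² the displacement current is I_d·(πr²/πR²) = I_d (r/R)² = 6.67×10^-4 A.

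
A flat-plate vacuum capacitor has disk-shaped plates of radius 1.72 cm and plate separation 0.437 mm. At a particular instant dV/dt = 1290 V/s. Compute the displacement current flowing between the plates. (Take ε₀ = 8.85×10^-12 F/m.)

2.43×10^-8 A

The field between the plates is E = V/d, so dE/dt = (1290)/(4.37×10^-4 m) = 2.952×10^6 V/(m·s).
I_d = ε₀ A (dE/dt) = (8.85×10^-12)(9.294×10^-4)(2.952×10^6) = 2.43×10^-8 A.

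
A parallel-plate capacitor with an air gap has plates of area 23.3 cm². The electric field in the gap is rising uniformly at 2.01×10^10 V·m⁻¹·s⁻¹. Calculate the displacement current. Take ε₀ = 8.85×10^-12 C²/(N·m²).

4.14×10^-4 A

The displacement current is ε₀ times dΦ_E/dt = ε₀ A dE/dt = (8.85×10^-12)(2.33×10^-3)(2.01×10^10) = 4.14×10^-4 A.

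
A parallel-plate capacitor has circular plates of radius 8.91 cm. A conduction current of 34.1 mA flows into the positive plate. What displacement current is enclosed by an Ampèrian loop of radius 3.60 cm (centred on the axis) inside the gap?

Between the plates the displacement current equals the wire current: I_d = 34.1 mA = 0.0341 A.
The field is uniform, so I_d,enc = I_d (r/R)² = (0.0341)(3.60/8.91)² = 5.57×10^-3 A.

5.57×10^-3 A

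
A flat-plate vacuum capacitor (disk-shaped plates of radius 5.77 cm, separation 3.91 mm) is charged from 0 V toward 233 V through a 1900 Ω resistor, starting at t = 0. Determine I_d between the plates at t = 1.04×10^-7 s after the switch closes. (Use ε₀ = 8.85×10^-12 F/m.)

0.0121 A

C = ε₀A/d = (8.85×10^-12)(0.01046)/(3.91×10^-3) = 2.368×10^-11 F, so τ = RC = 4.499×10^-8 s.
The conduction current is I(t) = (V₀/R) e^(−t/τ), and the displacement current between the plates equals it.
t/τ = 2.312; I_d = (233/1900) · e^(−2.312) = (0.1226)(0.09906) = 0.0121 A.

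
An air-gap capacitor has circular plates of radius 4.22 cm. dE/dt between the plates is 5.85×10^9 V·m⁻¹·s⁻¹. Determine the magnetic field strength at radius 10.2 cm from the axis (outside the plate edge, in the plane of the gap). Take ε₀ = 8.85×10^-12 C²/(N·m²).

Total displacement current: I_d = ε₀(πR²)(dE/dt) = (8.85×10^-12)(5.595×10^-3)(5.85×10^9) = 2.897×10^-4 A.
Outside the plates the loop encloses all of I_d, so B·2πr = μ₀ I_d and B = 5.68×10^-10 T.

5.68×10^-10 T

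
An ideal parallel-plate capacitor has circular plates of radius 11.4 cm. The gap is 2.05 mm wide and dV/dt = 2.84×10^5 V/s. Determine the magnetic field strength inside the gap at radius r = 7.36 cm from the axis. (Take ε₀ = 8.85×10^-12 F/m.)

5.67×10^-11 T

dE/dt = (dV/dt)/d = 1.385×10^8 V/(m·s); I_d = ε₀(πR²)(dE/dt) = (8.85×10^-12)(0.04083)(1.385×10^8) = 5.005×10^-5 A.
For r < R the Ampère–Maxwell law gives B(2πr) = μ₀ I_d (r²/R²), so B = μ₀ I_d r/(2πR²) = (4π×10^-7)(5.005×10^-5)(0.0736)/(2π·0.114²) = 5.67×10^-11 T.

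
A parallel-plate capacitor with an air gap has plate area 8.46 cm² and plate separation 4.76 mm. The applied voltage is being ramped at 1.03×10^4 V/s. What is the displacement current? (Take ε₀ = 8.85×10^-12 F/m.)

E = V/d so dE/dt = (dV/dt)/d = 2.164×10^6 V/(m·s), and I_d = ε₀ A dE/dt = (8.85×10^-12)(8.46×10^-4)(2.164×10^6) = 1.62×10^-8 A.

1.62×10^-8 A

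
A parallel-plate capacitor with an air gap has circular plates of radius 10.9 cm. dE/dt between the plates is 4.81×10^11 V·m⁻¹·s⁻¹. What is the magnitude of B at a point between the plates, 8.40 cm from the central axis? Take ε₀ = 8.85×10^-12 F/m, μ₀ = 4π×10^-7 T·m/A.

Through the whole plate area (πR² = 0.03733 m²), I_d = ε₀ πR² dE/dt = 0.1589 A.
An Ampèrian loop of radius r encloses a fraction (r/R)² of I_d. Then B·2πr = μ₀ I_d (r/R)², giving B = μ₀ I_d r/(2πR²) = 2.25×10^-7 T.

2.25×10^-7 T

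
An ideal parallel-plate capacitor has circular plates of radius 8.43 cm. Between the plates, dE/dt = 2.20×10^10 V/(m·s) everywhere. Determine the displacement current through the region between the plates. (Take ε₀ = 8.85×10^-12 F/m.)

I_d = ε₀ A (dE/dt) = (8.85×10^-12)(0.02233 m²)(2.20×10^10) = 4.35×10^-3 A.

4.35×10^-3 A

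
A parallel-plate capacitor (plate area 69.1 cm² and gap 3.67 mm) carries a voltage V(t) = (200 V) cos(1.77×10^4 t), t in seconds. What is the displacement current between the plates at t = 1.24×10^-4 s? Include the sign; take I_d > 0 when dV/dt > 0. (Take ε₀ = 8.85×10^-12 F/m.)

dV/dt = (200)(1.77×10^4)·−sin(2.1948) = -2.873×10^6 V/s.
I_d = C dV/dt with C = ε₀A/d = (8.85×10^-12)(6.91×10^-3)/(3.67×10^-3) = 1.666×10^-11 F, so I_d = (1.666×10^-11)(-2.873×10^6) = -4.79×10^-5 A.

-4.79×10^-5 A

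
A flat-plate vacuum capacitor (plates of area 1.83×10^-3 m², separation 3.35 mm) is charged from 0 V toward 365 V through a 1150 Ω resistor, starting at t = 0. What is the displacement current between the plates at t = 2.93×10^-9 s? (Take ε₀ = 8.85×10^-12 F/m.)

With C = ε₀A/d = (8.85×10^-12)(1.83×10^-3)/(3.35×10^-3) = 4.834×10^-12 F, the time constant is τ = RC = 5.559×10^-9 s, so t/τ = 0.5271 and e^(−t/τ) = 0.5903.
I_d = I_cond = (V₀/R) e^(−t/τ) = (0.3174)(0.5903) = 0.187 A.

0.187 A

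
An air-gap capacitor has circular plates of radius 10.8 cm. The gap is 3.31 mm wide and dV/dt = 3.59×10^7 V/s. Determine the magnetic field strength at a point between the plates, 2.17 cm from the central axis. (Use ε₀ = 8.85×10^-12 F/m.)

dE/dt = (dV/dt)/d = 1.085×10^10 V/(m·s); I_d = ε₀(πR²)(dE/dt) = (8.85×10^-12)(0.03664)(1.085×10^10) = 3.518×10^-3 A.
For r < R the Ampère–Maxwell law gives B(2πr) = μ₀ I_d (r²/R²), so B = μ₀ I_d r/(2πR²) = (4π×10^-7)(3.518×10^-3)(0.0217)/(2π·0.108²) = 1.31×10^-9 T.

1.31×10^-9 T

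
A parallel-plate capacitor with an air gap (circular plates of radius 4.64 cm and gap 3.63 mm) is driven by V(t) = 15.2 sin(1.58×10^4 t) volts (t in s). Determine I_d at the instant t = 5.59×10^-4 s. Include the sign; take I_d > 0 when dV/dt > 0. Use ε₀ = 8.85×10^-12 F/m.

-3.29×10^-6 A

C = ε₀A/d = (8.85×10^-12)(6.764×10^-3)/(3.63×10^-3) = 1.649×10^-11 F. dV/dt = V₀ω·cos(ωt); at ωt = 8.8322 rad this factor is -0.8295.
I_d = C dV/dt = (1.649×10^-11)(15.2)(1.58×10^4)(-0.8295) = -3.29×10^-6 A.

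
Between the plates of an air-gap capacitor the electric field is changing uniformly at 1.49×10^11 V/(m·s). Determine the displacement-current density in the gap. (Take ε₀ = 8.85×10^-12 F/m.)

The displacement-current density is ε₀ ∂E/∂t = (8.85×10^-12)(1.49×10^11) = 1.32 A/m².

1.32 A/m²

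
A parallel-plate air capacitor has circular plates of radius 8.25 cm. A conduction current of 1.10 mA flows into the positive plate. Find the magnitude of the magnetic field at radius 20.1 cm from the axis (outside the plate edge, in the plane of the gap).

Between the plates the displacement current equals the wire current: I_d = 1.10 mA = 1.10×10^-3 A.
For r ≥ R the full I_d is enclosed: B = μ₀ I_d/(2πr) = (4π×10^-7)(1.10×10^-3)/(2π·0.201) = 1.09×10^-9 T.

1.09×10^-9 T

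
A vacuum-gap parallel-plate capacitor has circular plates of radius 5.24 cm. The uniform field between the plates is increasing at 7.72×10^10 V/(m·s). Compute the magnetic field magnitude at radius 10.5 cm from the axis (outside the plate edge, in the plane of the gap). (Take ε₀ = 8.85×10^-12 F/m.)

1.12×10^-8 T

Through the whole plate area (πR² = 8.626×10^-3 m²), I_d = ε₀ πR² dE/dt = 5.893×10^-3 A.
Outside the plates the loop encloses all of I_d, so B·2πr = μ₀ I_d and B = 1.12×10^-8 T.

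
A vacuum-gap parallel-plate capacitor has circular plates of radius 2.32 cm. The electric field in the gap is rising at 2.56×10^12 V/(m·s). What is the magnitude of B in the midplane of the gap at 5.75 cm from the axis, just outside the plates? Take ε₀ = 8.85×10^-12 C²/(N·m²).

Through the whole plate area (πR² = 1.691×10^-3 m²), I_d = ε₀ πR² dE/dt = 0.03831 A.
Outside the plates the loop encloses all of I_d, so B·2πr = μ₀ I_d and B = 1.33×10^-7 T.

1.33×10^-7 T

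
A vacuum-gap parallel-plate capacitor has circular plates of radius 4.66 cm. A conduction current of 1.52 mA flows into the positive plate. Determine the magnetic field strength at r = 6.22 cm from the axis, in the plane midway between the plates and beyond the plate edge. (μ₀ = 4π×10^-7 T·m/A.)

By continuity the displacement current in the gap matches the conduction current: I_d = 1.52×10^-3 A.
For r ≥ R the full I_d is enclosed: B = μ₀ I_d/(2πr) = (4π×10^-7)(1.52×10^-3)/(2π·0.0622) = 4.89×10^-9 T.

4.89×10^-9 T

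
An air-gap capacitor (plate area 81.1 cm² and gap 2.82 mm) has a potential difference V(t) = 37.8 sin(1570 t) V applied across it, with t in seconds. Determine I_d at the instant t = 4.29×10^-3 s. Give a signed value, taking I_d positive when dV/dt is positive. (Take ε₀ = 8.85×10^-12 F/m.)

1.36×10^-6 A

dE/dt = (V₀ω/d)·cos(ωt) with ωt = 6.7353 rad: (37.8)(1570)(0.8995)/(2.82×10^-3) = 1.893×10^7 V/(m·s).
I_d = ε₀ A dE/dt = (8.85×10^-12)(8.11×10^-3)(1.893×10^7) = 1.36×10^-6 A.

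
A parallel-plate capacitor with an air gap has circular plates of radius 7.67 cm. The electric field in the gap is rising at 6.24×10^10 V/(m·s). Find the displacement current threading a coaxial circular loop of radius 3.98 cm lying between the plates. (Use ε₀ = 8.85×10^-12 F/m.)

2.75×10^-3 A

I_d = ε₀ dΦ_E/dt = ε₀ πR² (dE/dt) = (8.85×10^-12)(0.01848)(6.24×10^10) = 0.01021 A through the full plate area.
The field is uniform, so I_d,enc = I_d (r/R)² = (0.01021)(3.98/7.67)² = 2.75×10^-3 A.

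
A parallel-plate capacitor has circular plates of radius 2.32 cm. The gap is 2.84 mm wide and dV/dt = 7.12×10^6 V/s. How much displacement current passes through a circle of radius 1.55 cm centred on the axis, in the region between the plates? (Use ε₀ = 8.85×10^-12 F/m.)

dE/dt = (dV/dt)/d = 2.507×10^9 V/(m·s); I_d = ε₀(πR²)(dE/dt) = (8.85×10^-12)(1.691×10^-3)(2.507×10^9) = 3.752×10^-5 A.
Through an area πr² the displacement current is I_d·(πr²/πR²) = I_d (r/R)² = 1.67×10^-5 A.

1.67×10^-5 A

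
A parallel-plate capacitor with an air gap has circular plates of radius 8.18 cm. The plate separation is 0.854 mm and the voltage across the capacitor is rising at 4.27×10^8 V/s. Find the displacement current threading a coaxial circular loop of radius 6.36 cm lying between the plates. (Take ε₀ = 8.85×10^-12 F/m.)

dE/dt = (dV/dt)/d = 5.000×10^11 V/(m·s); I_d = ε₀(πR²)(dE/dt) = (8.85×10^-12)(0.02102)(5.000×10^11) = 0.09301 A.
Through an area πr² the displacement current is I_d·(πr²/πR²) = I_d (r/R)² = 0.0562 A.

0.0562 A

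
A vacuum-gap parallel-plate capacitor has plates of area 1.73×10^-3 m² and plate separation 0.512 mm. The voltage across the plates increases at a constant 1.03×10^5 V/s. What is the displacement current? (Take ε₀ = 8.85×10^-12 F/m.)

3.08×10^-6 A

E = V/d so dE/dt = (dV/dt)/d = 2.012×10^8 V/(m·s), and I_d = ε₀ A dE/dt = (8.85×10^-12)(1.73×10^-3)(2.012×10^8) = 3.08×10^-6 A.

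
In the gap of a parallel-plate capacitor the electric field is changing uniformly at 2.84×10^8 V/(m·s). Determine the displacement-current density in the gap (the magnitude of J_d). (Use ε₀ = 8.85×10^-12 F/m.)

J_d = ε₀ ∂E/∂t, so J_d = 2.51×10^-3 A/m².

2.51×10^-3 A/m²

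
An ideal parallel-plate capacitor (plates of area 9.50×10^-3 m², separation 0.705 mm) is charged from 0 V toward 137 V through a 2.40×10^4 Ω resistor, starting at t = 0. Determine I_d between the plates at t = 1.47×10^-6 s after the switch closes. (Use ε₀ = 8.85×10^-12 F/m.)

3.42×10^-3 A

C = ε₀A/d = (8.85×10^-12)(9.50×10^-3)/(7.05×10^-4) = 1.193×10^-10 F and τ = RC = 2.863×10^-6 s. I_d in the gap equals the RC charging current.
I_d(t) = (V₀/R) e^(−t/τ) = 5.708×10^-3 · e^(−0.5134) = 3.42×10^-3 A.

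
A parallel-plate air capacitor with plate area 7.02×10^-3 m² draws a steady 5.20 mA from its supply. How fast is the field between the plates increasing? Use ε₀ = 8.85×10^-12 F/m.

8.37×10^10 V/(m·s)

By continuity, I_d in the gap equals the 5.20 mA flowing in the wire.
Then dE/dt = I_d/(ε₀A) = 8.37×10^10 V/(m·s).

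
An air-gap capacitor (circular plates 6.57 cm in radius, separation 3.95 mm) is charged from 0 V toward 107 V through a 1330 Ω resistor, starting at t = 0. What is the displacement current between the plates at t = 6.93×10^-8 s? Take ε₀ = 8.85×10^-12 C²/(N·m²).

C = ε₀A/d = (8.85×10^-12)(0.01356)/(3.95×10^-3) = 3.038×10^-11 F and τ = RC = 4.041×10^-8 s. I_d in the gap equals the RC charging current.
I_d(t) = (V₀/R) e^(−t/τ) = 0.08045 · e^(−1.715) = 0.0145 A.

0.0145 A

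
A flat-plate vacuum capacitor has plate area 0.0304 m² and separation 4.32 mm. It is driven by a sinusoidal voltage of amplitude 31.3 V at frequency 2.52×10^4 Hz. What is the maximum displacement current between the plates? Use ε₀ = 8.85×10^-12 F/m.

The displacement current equals the conduction current C dV/dt, which peaks at C V₀ ω.
With C = ε₀A/d = (8.85×10^-12)(0.0304)/(4.32×10^-3) = 6.228×10^-11 F and ω = 2πf = 1.583×10^5 rad/s, I_d,max = (6.228×10^-11)(31.3)(1.583×10^5) = 3.09×10^-4 A.

3.09×10^-4 A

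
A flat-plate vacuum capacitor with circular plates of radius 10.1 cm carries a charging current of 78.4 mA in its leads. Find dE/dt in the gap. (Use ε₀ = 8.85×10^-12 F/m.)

The displacement current between the plates equals the conduction current, I_d = 78.4 mA.
Since I_d = ε₀ A dE/dt, dE/dt = I_d/(ε₀A) = (0.0784)/((8.85×10^-12)(0.03205)) = 2.76×10^11 V/(m·s).

2.76×10^11 V/(m·s)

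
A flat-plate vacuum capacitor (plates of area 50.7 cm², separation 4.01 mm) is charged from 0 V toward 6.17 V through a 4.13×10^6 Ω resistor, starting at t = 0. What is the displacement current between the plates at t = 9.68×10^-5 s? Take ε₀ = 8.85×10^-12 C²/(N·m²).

C = ε₀A/d = (8.85×10^-12)(5.07×10^-3)/(4.01×10^-3) = 1.119×10^-11 F and τ = RC = 4.621×10^-5 s. I_d in the gap equals the RC charging current.
I_d(t) = (V₀/R) e^(−t/τ) = 1.494×10^-6 · e^(−2.095) = 1.84×10^-7 A.

1.84×10^-7 A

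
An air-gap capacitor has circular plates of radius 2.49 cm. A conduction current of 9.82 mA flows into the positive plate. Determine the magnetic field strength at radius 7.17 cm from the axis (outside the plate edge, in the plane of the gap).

By continuity the displacement current in the gap matches the conduction current: I_d = 9.82×10^-3 A.
For r ≥ R the full I_d is enclosed: B = μ₀ I_d/(2πr) = (4π×10^-7)(9.82×10^-3)/(2π·0.0717) = 2.74×10^-8 T.

2.74×10^-8 T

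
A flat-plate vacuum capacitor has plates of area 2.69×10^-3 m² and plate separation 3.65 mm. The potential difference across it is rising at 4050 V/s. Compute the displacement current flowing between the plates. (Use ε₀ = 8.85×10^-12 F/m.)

2.64×10^-8 A

The displacement current equals the charging current C dV/dt. With C = ε₀A/d = (8.85×10^-12)(2.69×10^-3)/(3.65×10^-3) = 6.522×10^-12 F, I_d = (6.522×10^-12)(4050) = 2.64×10^-8 A.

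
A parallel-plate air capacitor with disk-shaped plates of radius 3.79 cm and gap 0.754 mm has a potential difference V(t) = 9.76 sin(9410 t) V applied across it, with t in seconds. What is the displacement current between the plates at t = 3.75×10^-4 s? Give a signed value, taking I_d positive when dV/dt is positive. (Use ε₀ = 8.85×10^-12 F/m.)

C = ε₀A/d = (8.85×10^-12)(4.513×10^-3)/(7.54×10^-4) = 5.297×10^-11 F. dV/dt = V₀ω·cos(ωt); at ωt = 3.52875 rad this factor is -0.9260.
I_d = C dV/dt = (5.297×10^-11)(9.76)(9410)(-0.9260) = -4.50×10^-6 A.

-4.50×10^-6 A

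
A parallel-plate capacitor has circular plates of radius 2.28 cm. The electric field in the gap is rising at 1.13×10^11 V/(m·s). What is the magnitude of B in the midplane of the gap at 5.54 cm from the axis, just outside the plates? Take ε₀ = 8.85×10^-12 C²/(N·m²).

Total displacement current: I_d = ε₀(πR²)(dE/dt) = (8.85×10^-12)(1.633×10^-3)(1.13×10^11) = 1.633×10^-3 A.
With r > R the enclosed displacement current is the full I_d; B = μ₀ I_d / (2πr) = 5.90×10^-9 T.

5.90×10^-9 T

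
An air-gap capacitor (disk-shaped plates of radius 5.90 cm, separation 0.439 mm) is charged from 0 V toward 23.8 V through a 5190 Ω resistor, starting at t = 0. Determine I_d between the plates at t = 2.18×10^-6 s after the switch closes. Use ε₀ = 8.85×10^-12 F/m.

6.82×10^-4 A

C = ε₀A/d = (8.85×10^-12)(0.01094)/(4.39×10^-4) = 2.205×10^-10 F, so τ = RC = 1.144×10^-6 s.
The conduction current is I(t) = (V₀/R) e^(−t/τ), and the displacement current between the plates equals it.
t/τ = 1.906; I_d = (23.8/5190) · e^(−1.906) = (4.586×10^-3)(0.1487) = 6.82×10^-4 A.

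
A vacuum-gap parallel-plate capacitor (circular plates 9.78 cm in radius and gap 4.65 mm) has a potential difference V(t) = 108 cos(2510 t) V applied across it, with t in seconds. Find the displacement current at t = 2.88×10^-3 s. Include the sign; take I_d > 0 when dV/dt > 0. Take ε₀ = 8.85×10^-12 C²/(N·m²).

-1.26×10^-5 A

C = ε₀A/d = (8.85×10^-12)(0.03005)/(4.65×10^-3) = 5.719×10^-11 F. dV/dt = V₀ω·−sin(ωt); at ωt = 7.2288 rad this factor is -0.8109.
I_d = C dV/dt = (5.719×10^-11)(108)(2510)(-0.8109) = -1.26×10^-5 A.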